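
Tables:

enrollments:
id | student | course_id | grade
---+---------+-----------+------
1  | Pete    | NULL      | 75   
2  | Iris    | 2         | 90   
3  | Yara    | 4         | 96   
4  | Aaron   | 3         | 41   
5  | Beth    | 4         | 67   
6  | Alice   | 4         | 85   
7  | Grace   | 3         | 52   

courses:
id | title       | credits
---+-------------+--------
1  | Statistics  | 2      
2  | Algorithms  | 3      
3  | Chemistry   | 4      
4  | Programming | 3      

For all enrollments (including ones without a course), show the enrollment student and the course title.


LEFT JOIN keeps every row from enrollments (the left table); where course_id has no match in courses, the course columns become NULL. Walk through each enrollment:
  - enrollment 1 (Pete): course_id=NULL, no match -> kept with NULL
  - enrollment 2 (Iris): course_id=2 -> matches Algorithms
  - enrollment 3 (Yara): course_id=4 -> matches Programming
  - enrollment 4 (Aaron): course_id=3 -> matches Chemistry
  - enrollment 5 (Beth): course_id=4 -> matches Programming
  - enrollment 6 (Alice): course_id=4 -> matches Programming
  - enrollment 7 (Grace): course_id=3 -> matches Chemistry
All 7 rows appear; 1 has NULL course.

SQL:
SELECT a.student, b.title AS course
FROM enrollments a
LEFT JOIN courses b ON a.course_id = b.id

Result:
student | course     
--------+------------
Pete    | NULL       
Iris    | Algorithms 
Yara    | Programming
Aaron   | Chemistry  
Beth    | Programming
Alice   | Programming
Grace   | Chemistry  


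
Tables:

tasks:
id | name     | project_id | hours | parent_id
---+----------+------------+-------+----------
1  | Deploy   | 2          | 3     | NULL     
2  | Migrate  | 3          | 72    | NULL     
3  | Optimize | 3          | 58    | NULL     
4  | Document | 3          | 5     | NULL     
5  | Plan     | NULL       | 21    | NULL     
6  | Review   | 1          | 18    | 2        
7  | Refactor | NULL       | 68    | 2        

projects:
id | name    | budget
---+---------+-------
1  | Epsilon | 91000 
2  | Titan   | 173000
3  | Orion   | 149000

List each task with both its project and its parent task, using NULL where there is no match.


Two LEFT JOINs from the same base table tasks: one to projects via project_id, one to tasks itself via parent_id. Both are LEFT so every task is preserved.
Match against projects:
  - task 1 (Deploy): project_id=2 -> matches Titan
  - task 2 (Migrate): project_id=3 -> matches Orion
  - task 3 (Optimize): project_id=3 -> matches Orion
  - task 4 (Document): project_id=3 -> matches Orion
  - task 5 (Plan): project_id=NULL, no match -> kept with NULL
  - task 6 (Review): project_id=1 -> matches Epsilon
  - task 7 (Refactor): project_id=NULL, no match -> kept with NULL
Match against tasks (self):
  - task 1 (Deploy): parent_id=NULL -> NULL
  - task 2 (Migrate): parent_id=NULL -> NULL
  - task 3 (Optimize): parent_id=NULL -> NULL
  - task 4 (Document): parent_id=NULL -> NULL
  - task 5 (Plan): parent_id=NULL -> NULL
  - task 6 (Review): parent_id=2 -> Migrate
  - task 7 (Refactor): parent_id=2 -> Migrate

SQL:
SELECT a.name, b.name AS project, c.name AS parent
FROM tasks a
LEFT JOIN projects b ON a.project_id = b.id
LEFT JOIN tasks c ON a.parent_id = c.id

Result:
name     | project | parent 
---------+---------+--------
Deploy   | Titan   | NULL   
Migrate  | Orion   | NULL   
Optimize | Orion   | NULL   
Document | Orion   | NULL   
Plan     | NULL    | NULL   
Review   | Epsilon | Migrate
Refactor | NULL    | Migrate


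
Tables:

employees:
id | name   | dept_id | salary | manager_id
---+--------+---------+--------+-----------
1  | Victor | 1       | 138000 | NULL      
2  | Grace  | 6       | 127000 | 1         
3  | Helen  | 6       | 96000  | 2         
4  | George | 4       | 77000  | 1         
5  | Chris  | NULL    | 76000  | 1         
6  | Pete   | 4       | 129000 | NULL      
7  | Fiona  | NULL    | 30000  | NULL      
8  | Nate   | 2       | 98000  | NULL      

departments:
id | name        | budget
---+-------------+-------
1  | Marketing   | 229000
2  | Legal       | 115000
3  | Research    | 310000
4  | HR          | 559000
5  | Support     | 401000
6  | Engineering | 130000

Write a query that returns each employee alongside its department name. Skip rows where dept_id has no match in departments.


INNER JOIN keeps only employees rows whose dept_id matches an id in departments. Walk through each employee:
  - employee 1 (Victor): dept_id=1 -> matches Marketing
  - employee 2 (Grace): dept_id=6 -> matches Engineering
  - employee 3 (Helen): dept_id=6 -> matches Engineering
  - employee 4 (George): dept_id=4 -> matches HR
  - employee 5 (Chris): dept_id=NULL, no match -> dropped
  - employee 6 (Pete): dept_id=4 -> matches HR
  - employee 7 (Fiona): dept_id=NULL, no match -> dropped
  - employee 8 (Nate): dept_id=2 -> matches Legal
So 2 of 8 rows are dropped.

SQL:
SELECT a.name, b.name AS department
FROM employees a
INNER JOIN departments b ON a.dept_id = b.id

Result:
name   | department 
-------+------------
Victor | Marketing  
Grace  | Engineering
Helen  | Engineering
George | HR         
Pete   | HR         
Nate   | Legal      


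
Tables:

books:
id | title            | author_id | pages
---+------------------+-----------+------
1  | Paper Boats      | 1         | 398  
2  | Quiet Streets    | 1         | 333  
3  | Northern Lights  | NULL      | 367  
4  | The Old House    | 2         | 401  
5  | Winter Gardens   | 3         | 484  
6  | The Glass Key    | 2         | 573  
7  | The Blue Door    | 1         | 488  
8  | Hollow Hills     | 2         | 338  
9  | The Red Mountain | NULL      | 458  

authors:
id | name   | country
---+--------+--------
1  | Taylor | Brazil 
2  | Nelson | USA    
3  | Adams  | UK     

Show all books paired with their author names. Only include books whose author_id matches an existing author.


INNER JOIN keeps only books rows whose author_id matches an id in authors. Walk through each book:
  - book 1 (Paper Boats): author_id=1 -> matches Taylor
  - book 2 (Quiet Streets): author_id=1 -> matches Taylor
  - book 3 (Northern Lights): author_id=NULL, no match -> dropped
  - book 4 (The Old House): author_id=2 -> matches Nelson
  - book 5 (Winter Gardens): author_id=3 -> matches Adams
  - book 6 (The Glass Key): author_id=2 -> matches Nelson
  - book 7 (The Blue Door): author_id=1 -> matches Taylor
  - book 8 (Hollow Hills): author_id=2 -> matches Nelson
  - book 9 (The Red Mountain): author_id=NULL, no match -> dropped
So 2 of 9 rows are dropped.

SQL:
SELECT a.title, b.name AS author
FROM books a
INNER JOIN authors b ON a.author_id = b.id

Result:
title          | author
---------------+-------
Paper Boats    | Taylor
Quiet Streets  | Taylor
The Old House  | Nelson
Winter Gardens | Adams 
The Glass Key  | Nelson
The Blue Door  | Taylor
Hollow Hills   | Nelson


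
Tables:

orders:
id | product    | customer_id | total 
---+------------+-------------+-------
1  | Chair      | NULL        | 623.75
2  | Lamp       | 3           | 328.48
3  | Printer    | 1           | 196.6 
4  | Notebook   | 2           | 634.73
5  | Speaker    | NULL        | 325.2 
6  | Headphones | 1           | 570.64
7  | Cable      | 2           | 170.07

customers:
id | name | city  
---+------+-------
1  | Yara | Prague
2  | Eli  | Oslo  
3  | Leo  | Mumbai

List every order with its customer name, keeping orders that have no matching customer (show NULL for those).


LEFT JOIN keeps every row from orders (the left table); where customer_id has no match in customers, the customer columns become NULL. Walk through each order:
  - order 1 (Chair): customer_id=NULL, no match -> kept with NULL
  - order 2 (Lamp): customer_id=3 -> matches Leo
  - order 3 (Printer): customer_id=1 -> matches Yara
  - order 4 (Notebook): customer_id=2 -> matches Eli
  - order 5 (Speaker): customer_id=NULL, no match -> kept with NULL
  - order 6 (Headphones): customer_id=1 -> matches Yara
  - order 7 (Cable): customer_id=2 -> matches Eli
All 7 rows appear; 2 have NULL customer.

SQL:
SELECT a.product, b.name AS customer
FROM orders a
LEFT JOIN customers b ON a.customer_id = b.id

Result:
product    | customer
-----------+---------
Chair      | NULL    
Lamp       | Leo     
Printer    | Yara    
Notebook   | Eli     
Speaker    | NULL    
Headphones | Yara    
Cable      | Eli     


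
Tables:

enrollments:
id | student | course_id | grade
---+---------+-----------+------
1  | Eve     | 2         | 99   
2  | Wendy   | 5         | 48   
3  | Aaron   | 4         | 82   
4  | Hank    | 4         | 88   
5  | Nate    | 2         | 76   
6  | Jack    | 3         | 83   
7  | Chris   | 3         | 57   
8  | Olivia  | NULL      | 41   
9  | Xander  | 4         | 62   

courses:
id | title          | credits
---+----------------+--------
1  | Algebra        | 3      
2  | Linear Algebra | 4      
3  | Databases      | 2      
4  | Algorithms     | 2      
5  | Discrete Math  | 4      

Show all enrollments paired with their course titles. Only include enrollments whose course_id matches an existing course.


INNER JOIN keeps only enrollments rows whose course_id matches an id in courses. Walk through each enrollment:
  - enrollment 1 (Eve): course_id=2 -> matches Linear Algebra
  - enrollment 2 (Wendy): course_id=5 -> matches Discrete Math
  - enrollment 3 (Aaron): course_id=4 -> matches Algorithms
  - enrollment 4 (Hank): course_id=4 -> matches Algorithms
  - enrollment 5 (Nate): course_id=2 -> matches Linear Algebra
  - enrollment 6 (Jack): course_id=3 -> matches Databases
  - enrollment 7 (Chris): course_id=3 -> matches Databases
  - enrollment 8 (Olivia): course_id=NULL, no match -> dropped
  - enrollment 9 (Xander): course_id=4 -> matches Algorithms
So 1 of 9 rows is dropped.

SQL:
SELECT a.student, b.title AS course
FROM enrollments a
INNER JOIN courses b ON a.course_id = b.id

Result:
student | course        
--------+---------------
Eve     | Linear Algebra
Wendy   | Discrete Math 
Aaron   | Algorithms    
Hank    | Algorithms    
Nate    | Linear Algebra
Jack    | Databases     
Chris   | Databases     
Xander  | Algorithms    


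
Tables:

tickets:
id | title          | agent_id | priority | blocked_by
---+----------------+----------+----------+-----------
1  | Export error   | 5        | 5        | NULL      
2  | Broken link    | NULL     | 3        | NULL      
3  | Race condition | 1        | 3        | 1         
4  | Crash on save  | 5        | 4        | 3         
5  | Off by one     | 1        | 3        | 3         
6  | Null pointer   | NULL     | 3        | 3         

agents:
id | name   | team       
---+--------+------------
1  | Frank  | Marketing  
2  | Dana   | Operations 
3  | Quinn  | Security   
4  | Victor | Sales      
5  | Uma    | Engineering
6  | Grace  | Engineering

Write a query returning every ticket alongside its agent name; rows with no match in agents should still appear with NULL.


LEFT JOIN keeps every row from tickets (the left table); where agent_id has no match in agents, the agent columns become NULL. Walk through each ticket:
  - ticket 1 (Export error): agent_id=5 -> matches Uma
  - ticket 2 (Broken link): agent_id=NULL, no match -> kept with NULL
  - ticket 3 (Race condition): agent_id=1 -> matches Frank
  - ticket 4 (Crash on save): agent_id=5 -> matches Uma
  - ticket 5 (Off by one): agent_id=1 -> matches Frank
  - ticket 6 (Null pointer): agent_id=NULL, no match -> kept with NULL
All 6 rows appear; 2 have NULL agent.

SQL:
SELECT a.title, b.name AS agent
FROM tickets a
LEFT JOIN agents b ON a.agent_id = b.id

Result:
title          | agent
---------------+------
Export error   | Uma  
Broken link    | NULL 
Race condition | Frank
Crash on save  | Uma  
Off by one     | Frank
Null pointer   | NULL 


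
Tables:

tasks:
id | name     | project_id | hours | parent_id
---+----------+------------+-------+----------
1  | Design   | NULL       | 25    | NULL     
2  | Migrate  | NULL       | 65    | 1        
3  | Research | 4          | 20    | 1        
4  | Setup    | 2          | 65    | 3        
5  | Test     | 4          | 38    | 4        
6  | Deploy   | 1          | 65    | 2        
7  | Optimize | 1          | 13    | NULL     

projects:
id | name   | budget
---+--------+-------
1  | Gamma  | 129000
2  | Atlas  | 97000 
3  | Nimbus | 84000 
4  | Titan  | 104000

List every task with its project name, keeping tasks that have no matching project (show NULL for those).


LEFT JOIN keeps every row from tasks (the left table); where project_id has no match in projects, the project columns become NULL. Walk through each task:
  - task 1 (Design): project_id=NULL, no match -> kept with NULL
  - task 2 (Migrate): project_id=NULL, no match -> kept with NULL
  - task 3 (Research): project_id=4 -> matches Titan
  - task 4 (Setup): project_id=2 -> matches Atlas
  - task 5 (Test): project_id=4 -> matches Titan
  - task 6 (Deploy): project_id=1 -> matches Gamma
  - task 7 (Optimize): project_id=1 -> matches Gamma
All 7 rows appear; 2 have NULL project.

SQL:
SELECT a.name, b.name AS project
FROM tasks a
LEFT JOIN projects b ON a.project_id = b.id

Result:
name     | project
---------+--------
Design   | NULL   
Migrate  | NULL   
Research | Titan  
Setup    | Atlas  
Test     | Titan  
Deploy   | Gamma  
Optimize | Gamma  


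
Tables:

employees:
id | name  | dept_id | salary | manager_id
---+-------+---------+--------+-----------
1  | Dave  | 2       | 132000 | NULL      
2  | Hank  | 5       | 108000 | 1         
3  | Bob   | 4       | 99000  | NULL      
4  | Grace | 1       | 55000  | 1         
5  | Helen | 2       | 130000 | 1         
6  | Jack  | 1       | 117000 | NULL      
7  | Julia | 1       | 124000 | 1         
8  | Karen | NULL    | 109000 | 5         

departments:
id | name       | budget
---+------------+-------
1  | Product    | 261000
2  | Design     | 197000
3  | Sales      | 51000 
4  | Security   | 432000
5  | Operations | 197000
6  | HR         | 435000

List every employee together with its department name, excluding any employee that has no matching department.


INNER JOIN keeps only employees rows whose dept_id matches an id in departments. Walk through each employee:
  - employee 1 (Dave): dept_id=2 -> matches Design
  - employee 2 (Hank): dept_id=5 -> matches Operations
  - employee 3 (Bob): dept_id=4 -> matches Security
  - employee 4 (Grace): dept_id=1 -> matches Product
  - employee 5 (Helen): dept_id=2 -> matches Design
  - employee 6 (Jack): dept_id=1 -> matches Product
  - employee 7 (Julia): dept_id=1 -> matches Product
  - employee 8 (Karen): dept_id=NULL, no match -> dropped
So 1 of 8 rows is dropped.

SQL:
SELECT a.name, b.name AS department
FROM employees a
INNER JOIN departments b ON a.dept_id = b.id

Result:
name  | department
------+-----------
Dave  | Design    
Hank  | Operations
Bob   | Security  
Grace | Product   
Helen | Design    
Jack  | Product   
Julia | Product   


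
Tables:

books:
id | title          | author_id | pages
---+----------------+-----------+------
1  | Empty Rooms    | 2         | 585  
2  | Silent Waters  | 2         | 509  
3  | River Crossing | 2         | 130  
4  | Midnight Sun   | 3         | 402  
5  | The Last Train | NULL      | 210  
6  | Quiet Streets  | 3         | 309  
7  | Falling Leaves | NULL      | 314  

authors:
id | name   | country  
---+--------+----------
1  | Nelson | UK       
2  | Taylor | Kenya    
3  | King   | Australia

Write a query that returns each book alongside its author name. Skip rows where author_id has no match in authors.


INNER JOIN keeps only books rows whose author_id matches an id in authors. Walk through each book:
  - book 1 (Empty Rooms): author_id=2 -> matches Taylor
  - book 2 (Silent Waters): author_id=2 -> matches Taylor
  - book 3 (River Crossing): author_id=2 -> matches Taylor
  - book 4 (Midnight Sun): author_id=3 -> matches King
  - book 5 (The Last Train): author_id=NULL, no match -> dropped
  - book 6 (Quiet Streets): author_id=3 -> matches King
  - book 7 (Falling Leaves): author_id=NULL, no match -> dropped
So 2 of 7 rows are dropped.

SQL:
SELECT a.title, b.name AS author
FROM books a
INNER JOIN authors b ON a.author_id = b.id

Result:
title          | author
---------------+-------
Empty Rooms    | Taylor
Silent Waters  | Taylor
River Crossing | Taylor
Midnight Sun   | King  
Quiet Streets  | King  


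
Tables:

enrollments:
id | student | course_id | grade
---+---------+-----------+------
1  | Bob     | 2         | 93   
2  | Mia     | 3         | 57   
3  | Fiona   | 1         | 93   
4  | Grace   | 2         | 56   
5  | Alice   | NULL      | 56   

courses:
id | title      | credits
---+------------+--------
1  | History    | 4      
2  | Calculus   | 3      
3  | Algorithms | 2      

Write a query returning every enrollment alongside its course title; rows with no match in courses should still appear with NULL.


LEFT JOIN keeps every row from enrollments (the left table); where course_id has no match in courses, the course columns become NULL. Walk through each enrollment:
  - enrollment 1 (Bob): course_id=2 -> matches Calculus
  - enrollment 2 (Mia): course_id=3 -> matches Algorithms
  - enrollment 3 (Fiona): course_id=1 -> matches History
  - enrollment 4 (Grace): course_id=2 -> matches Calculus
  - enrollment 5 (Alice): course_id=NULL, no match -> kept with NULL
All 5 rows appear; 1 has NULL course.

SQL:
SELECT a.student, b.title AS course
FROM enrollments a
LEFT JOIN courses b ON a.course_id = b.id

Result:
student | course    
--------+-----------
Bob     | Calculus  
Mia     | Algorithms
Fiona   | History   
Grace   | Calculus  
Alice   | NULL      


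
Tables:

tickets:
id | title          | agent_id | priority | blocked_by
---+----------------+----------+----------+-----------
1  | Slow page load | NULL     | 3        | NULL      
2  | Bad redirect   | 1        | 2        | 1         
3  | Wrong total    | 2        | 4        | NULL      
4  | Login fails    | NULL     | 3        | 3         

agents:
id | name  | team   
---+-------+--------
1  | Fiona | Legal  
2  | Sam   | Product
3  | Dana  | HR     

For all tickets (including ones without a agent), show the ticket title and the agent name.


LEFT JOIN keeps every row from tickets (the left table); where agent_id has no match in agents, the agent columns become NULL. Walk through each ticket:
  - ticket 1 (Slow page load): agent_id=NULL, no match -> kept with NULL
  - ticket 2 (Bad redirect): agent_id=1 -> matches Fiona
  - ticket 3 (Wrong total): agent_id=2 -> matches Sam
  - ticket 4 (Login fails): agent_id=NULL, no match -> kept with NULL
All 4 rows appear; 2 have NULL agent.

SQL:
SELECT a.title, b.name AS agent
FROM tickets a
LEFT JOIN agents b ON a.agent_id = b.id

Result:
title          | agent
---------------+------
Slow page load | NULL 
Bad redirect   | Fiona
Wrong total    | Sam  
Login fails    | NULL 


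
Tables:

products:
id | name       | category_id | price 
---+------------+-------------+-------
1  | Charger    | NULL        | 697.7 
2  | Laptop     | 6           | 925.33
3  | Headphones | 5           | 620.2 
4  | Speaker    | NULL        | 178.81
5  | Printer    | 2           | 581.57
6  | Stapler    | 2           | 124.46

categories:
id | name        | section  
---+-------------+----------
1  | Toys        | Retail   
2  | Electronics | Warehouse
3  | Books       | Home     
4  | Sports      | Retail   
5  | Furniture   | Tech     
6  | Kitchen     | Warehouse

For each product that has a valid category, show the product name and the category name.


INNER JOIN keeps only products rows whose category_id matches an id in categories. Walk through each product:
  - product 1 (Charger): category_id=NULL, no match -> dropped
  - product 2 (Laptop): category_id=6 -> matches Kitchen
  - product 3 (Headphones): category_id=5 -> matches Furniture
  - product 4 (Speaker): category_id=NULL, no match -> dropped
  - product 5 (Printer): category_id=2 -> matches Electronics
  - product 6 (Stapler): category_id=2 -> matches Electronics
So 2 of 6 rows are dropped.

SQL:
SELECT a.name, b.name AS category
FROM products a
INNER JOIN categories b ON a.category_id = b.id

Result:
name       | category   
-----------+------------
Laptop     | Kitchen    
Headphones | Furniture  
Printer    | Electronics
Stapler    | Electronics


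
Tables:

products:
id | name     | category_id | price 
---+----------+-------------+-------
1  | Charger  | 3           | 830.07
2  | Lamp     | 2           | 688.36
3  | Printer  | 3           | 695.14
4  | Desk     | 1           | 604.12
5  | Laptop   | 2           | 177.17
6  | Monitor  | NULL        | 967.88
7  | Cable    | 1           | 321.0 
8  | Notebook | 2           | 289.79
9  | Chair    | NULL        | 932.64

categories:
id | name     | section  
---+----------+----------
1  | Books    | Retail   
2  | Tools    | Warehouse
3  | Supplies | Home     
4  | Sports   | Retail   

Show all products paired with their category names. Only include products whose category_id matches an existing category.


INNER JOIN keeps only products rows whose category_id matches an id in categories. Walk through each product:
  - product 1 (Charger): category_id=3 -> matches Supplies
  - product 2 (Lamp): category_id=2 -> matches Tools
  - product 3 (Printer): category_id=3 -> matches Supplies
  - product 4 (Desk): category_id=1 -> matches Books
  - product 5 (Laptop): category_id=2 -> matches Tools
  - product 6 (Monitor): category_id=NULL, no match -> dropped
  - product 7 (Cable): category_id=1 -> matches Books
  - product 8 (Notebook): category_id=2 -> matches Tools
  - product 9 (Chair): category_id=NULL, no match -> dropped
So 2 of 9 rows are dropped.

SQL:
SELECT a.name, b.name AS category
FROM products a
INNER JOIN categories b ON a.category_id = b.id

Result:
name     | category
---------+---------
Charger  | Supplies
Lamp     | Tools   
Printer  | Supplies
Desk     | Books   
Laptop   | Tools   
Cable    | Books   
Notebook | Tools   


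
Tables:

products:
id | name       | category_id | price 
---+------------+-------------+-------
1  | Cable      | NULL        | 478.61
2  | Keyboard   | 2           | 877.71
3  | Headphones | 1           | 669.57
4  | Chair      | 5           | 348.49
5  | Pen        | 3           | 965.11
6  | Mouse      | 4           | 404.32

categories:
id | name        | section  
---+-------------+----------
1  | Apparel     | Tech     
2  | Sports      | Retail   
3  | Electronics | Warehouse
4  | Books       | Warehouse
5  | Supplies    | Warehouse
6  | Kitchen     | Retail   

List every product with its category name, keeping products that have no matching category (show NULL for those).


LEFT JOIN keeps every row from products (the left table); where category_id has no match in categories, the category columns become NULL. Walk through each product:
  - product 1 (Cable): category_id=NULL, no match -> kept with NULL
  - product 2 (Keyboard): category_id=2 -> matches Sports
  - product 3 (Headphones): category_id=1 -> matches Apparel
  - product 4 (Chair): category_id=5 -> matches Supplies
  - product 5 (Pen): category_id=3 -> matches Electronics
  - product 6 (Mouse): category_id=4 -> matches Books
All 6 rows appear; 1 has NULL category.

SQL:
SELECT a.name, b.name AS category
FROM products a
LEFT JOIN categories b ON a.category_id = b.id

Result:
name       | category   
-----------+------------
Cable      | NULL       
Keyboard   | Sports     
Headphones | Apparel    
Chair      | Supplies   
Pen        | Electronics
Mouse      | Books      


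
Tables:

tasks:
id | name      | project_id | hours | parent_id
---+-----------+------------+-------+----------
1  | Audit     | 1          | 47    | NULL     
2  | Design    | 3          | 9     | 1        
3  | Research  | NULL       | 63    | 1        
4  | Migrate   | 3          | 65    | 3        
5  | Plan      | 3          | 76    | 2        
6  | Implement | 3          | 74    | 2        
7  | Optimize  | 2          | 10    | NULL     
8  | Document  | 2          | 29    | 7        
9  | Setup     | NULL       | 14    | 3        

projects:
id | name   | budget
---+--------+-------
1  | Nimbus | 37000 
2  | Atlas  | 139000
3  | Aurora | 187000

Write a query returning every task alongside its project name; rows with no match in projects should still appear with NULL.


LEFT JOIN keeps every row from tasks (the left table); where project_id has no match in projects, the project columns become NULL. Walk through each task:
  - task 1 (Audit): project_id=1 -> matches Nimbus
  - task 2 (Design): project_id=3 -> matches Aurora
  - task 3 (Research): project_id=NULL, no match -> kept with NULL
  - task 4 (Migrate): project_id=3 -> matches Aurora
  - task 5 (Plan): project_id=3 -> matches Aurora
  - task 6 (Implement): project_id=3 -> matches Aurora
  - task 7 (Optimize): project_id=2 -> matches Atlas
  - task 8 (Document): project_id=2 -> matches Atlas
  - task 9 (Setup): project_id=NULL, no match -> kept with NULL
All 9 rows appear; 2 have NULL project.

SQL:
SELECT a.name, b.name AS project
FROM tasks a
LEFT JOIN projects b ON a.project_id = b.id

Result:
name      | project
----------+--------
Audit     | Nimbus 
Design    | Aurora 
Research  | NULL   
Migrate   | Aurora 
Plan      | Aurora 
Implement | Aurora 
Optimize  | Atlas  
Document  | Atlas  
Setup     | NULL   


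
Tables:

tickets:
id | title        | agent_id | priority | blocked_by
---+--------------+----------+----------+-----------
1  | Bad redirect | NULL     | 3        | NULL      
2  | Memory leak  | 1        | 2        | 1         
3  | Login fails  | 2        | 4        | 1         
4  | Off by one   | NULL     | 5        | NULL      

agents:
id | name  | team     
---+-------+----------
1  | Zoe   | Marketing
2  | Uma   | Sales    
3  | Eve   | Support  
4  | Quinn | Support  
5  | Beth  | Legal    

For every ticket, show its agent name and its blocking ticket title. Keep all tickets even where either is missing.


Two LEFT JOINs from the same base table tickets: one to agents via agent_id, one to tickets itself via blocked_by. Both are LEFT so every ticket is preserved.
Match against agents:
  - ticket 1 (Bad redirect): agent_id=NULL, no match -> kept with NULL
  - ticket 2 (Memory leak): agent_id=1 -> matches Zoe
  - ticket 3 (Login fails): agent_id=2 -> matches Uma
  - ticket 4 (Off by one): agent_id=NULL, no match -> kept with NULL
Match against tickets (self):
  - ticket 1 (Bad redirect): blocked_by=NULL -> NULL
  - ticket 2 (Memory leak): blocked_by=1 -> Bad redirect
  - ticket 3 (Login fails): blocked_by=1 -> Bad redirect
  - ticket 4 (Off by one): blocked_by=NULL -> NULL

SQL:
SELECT a.title, b.name AS agent, c.title AS blocked_by
FROM tickets a
LEFT JOIN agents b ON a.agent_id = b.id
LEFT JOIN tickets c ON a.blocked_by = c.id

Result:
title        | agent | blocked_by  
-------------+-------+-------------
Bad redirect | NULL  | NULL        
Memory leak  | Zoe   | Bad redirect
Login fails  | Uma   | Bad redirect
Off by one   | NULL  | NULL        


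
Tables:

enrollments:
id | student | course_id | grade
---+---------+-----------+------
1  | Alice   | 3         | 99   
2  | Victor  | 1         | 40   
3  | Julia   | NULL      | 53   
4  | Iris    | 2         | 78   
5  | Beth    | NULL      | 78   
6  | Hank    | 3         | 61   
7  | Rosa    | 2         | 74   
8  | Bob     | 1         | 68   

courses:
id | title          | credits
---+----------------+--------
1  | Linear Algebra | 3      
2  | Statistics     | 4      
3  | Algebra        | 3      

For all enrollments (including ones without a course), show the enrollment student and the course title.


LEFT JOIN keeps every row from enrollments (the left table); where course_id has no match in courses, the course columns become NULL. Walk through each enrollment:
  - enrollment 1 (Alice): course_id=3 -> matches Algebra
  - enrollment 2 (Victor): course_id=1 -> matches Linear Algebra
  - enrollment 3 (Julia): course_id=NULL, no match -> kept with NULL
  - enrollment 4 (Iris): course_id=2 -> matches Statistics
  - enrollment 5 (Beth): course_id=NULL, no match -> kept with NULL
  - enrollment 6 (Hank): course_id=3 -> matches Algebra
  - enrollment 7 (Rosa): course_id=2 -> matches Statistics
  - enrollment 8 (Bob): course_id=1 -> matches Linear Algebra
All 8 rows appear; 2 have NULL course.

SQL:
SELECT a.student, b.title AS course
FROM enrollments a
LEFT JOIN courses b ON a.course_id = b.id

Result:
student | course        
--------+---------------
Alice   | Algebra       
Victor  | Linear Algebra
Julia   | NULL          
Iris    | Statistics    
Beth    | NULL          
Hank    | Algebra       
Rosa    | Statistics    
Bob     | Linear Algebra


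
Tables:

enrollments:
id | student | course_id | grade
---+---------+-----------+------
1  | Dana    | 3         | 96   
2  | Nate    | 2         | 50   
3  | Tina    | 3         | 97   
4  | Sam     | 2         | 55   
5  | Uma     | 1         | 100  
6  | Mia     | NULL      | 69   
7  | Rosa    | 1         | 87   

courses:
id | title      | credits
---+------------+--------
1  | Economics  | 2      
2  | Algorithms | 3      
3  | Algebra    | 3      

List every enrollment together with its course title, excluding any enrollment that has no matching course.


INNER JOIN keeps only enrollments rows whose course_id matches an id in courses. Walk through each enrollment:
  - enrollment 1 (Dana): course_id=3 -> matches Algebra
  - enrollment 2 (Nate): course_id=2 -> matches Algorithms
  - enrollment 3 (Tina): course_id=3 -> matches Algebra
  - enrollment 4 (Sam): course_id=2 -> matches Algorithms
  - enrollment 5 (Uma): course_id=1 -> matches Economics
  - enrollment 6 (Mia): course_id=NULL, no match -> dropped
  - enrollment 7 (Rosa): course_id=1 -> matches Economics
So 1 of 7 rows is dropped.

SQL:
SELECT a.student, b.title AS course
FROM enrollments a
INNER JOIN courses b ON a.course_id = b.id

Result:
student | course    
--------+-----------
Dana    | Algebra   
Nate    | Algorithms
Tina    | Algebra   
Sam     | Algorithms
Uma     | Economics 
Rosa    | Economics 


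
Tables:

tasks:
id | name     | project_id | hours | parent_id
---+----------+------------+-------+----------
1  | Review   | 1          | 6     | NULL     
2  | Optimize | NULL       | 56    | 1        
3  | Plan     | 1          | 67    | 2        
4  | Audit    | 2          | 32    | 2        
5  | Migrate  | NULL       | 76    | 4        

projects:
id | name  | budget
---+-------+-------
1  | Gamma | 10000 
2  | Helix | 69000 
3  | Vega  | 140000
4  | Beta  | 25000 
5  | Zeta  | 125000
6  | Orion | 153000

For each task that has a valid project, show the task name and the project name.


INNER JOIN keeps only tasks rows whose project_id matches an id in projects. Walk through each task:
  - task 1 (Review): project_id=1 -> matches Gamma
  - task 2 (Optimize): project_id=NULL, no match -> dropped
  - task 3 (Plan): project_id=1 -> matches Gamma
  - task 4 (Audit): project_id=2 -> matches Helix
  - task 5 (Migrate): project_id=NULL, no match -> dropped
So 2 of 5 rows are dropped.

SQL:
SELECT a.name, b.name AS project
FROM tasks a
INNER JOIN projects b ON a.project_id = b.id

Result:
name   | project
-------+--------
Review | Gamma  
Plan   | Gamma  
Audit  | Helix  


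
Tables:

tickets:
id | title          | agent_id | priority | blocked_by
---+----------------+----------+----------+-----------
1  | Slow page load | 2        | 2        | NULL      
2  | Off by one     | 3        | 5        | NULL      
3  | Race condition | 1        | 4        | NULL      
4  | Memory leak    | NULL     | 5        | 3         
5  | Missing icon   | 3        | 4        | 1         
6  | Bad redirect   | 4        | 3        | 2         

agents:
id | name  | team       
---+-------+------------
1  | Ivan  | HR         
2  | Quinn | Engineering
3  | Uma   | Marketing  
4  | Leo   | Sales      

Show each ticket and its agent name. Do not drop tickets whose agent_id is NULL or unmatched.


LEFT JOIN keeps every row from tickets (the left table); where agent_id has no match in agents, the agent columns become NULL. Walk through each ticket:
  - ticket 1 (Slow page load): agent_id=2 -> matches Quinn
  - ticket 2 (Off by one): agent_id=3 -> matches Uma
  - ticket 3 (Race condition): agent_id=1 -> matches Ivan
  - ticket 4 (Memory leak): agent_id=NULL, no match -> kept with NULL
  - ticket 5 (Missing icon): agent_id=3 -> matches Uma
  - ticket 6 (Bad redirect): agent_id=4 -> matches Leo
All 6 rows appear; 1 has NULL agent.

SQL:
SELECT a.title, b.name AS agent
FROM tickets a
LEFT JOIN agents b ON a.agent_id = b.id

Result:
title          | agent
---------------+------
Slow page load | Quinn
Off by one     | Uma  
Race condition | Ivan 
Memory leak    | NULL 
Missing icon   | Uma  
Bad redirect   | Leo  


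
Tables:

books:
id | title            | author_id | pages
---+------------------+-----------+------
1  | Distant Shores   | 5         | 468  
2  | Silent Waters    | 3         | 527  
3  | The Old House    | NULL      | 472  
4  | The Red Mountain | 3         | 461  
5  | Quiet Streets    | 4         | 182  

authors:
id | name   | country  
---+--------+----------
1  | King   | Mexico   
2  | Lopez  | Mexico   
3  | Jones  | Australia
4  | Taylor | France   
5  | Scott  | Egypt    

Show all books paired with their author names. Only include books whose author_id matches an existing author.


INNER JOIN keeps only books rows whose author_id matches an id in authors. Walk through each book:
  - book 1 (Distant Shores): author_id=5 -> matches Scott
  - book 2 (Silent Waters): author_id=3 -> matches Jones
  - book 3 (The Old House): author_id=NULL, no match -> dropped
  - book 4 (The Red Mountain): author_id=3 -> matches Jones
  - book 5 (Quiet Streets): author_id=4 -> matches Taylor
So 1 of 5 rows is dropped.

SQL:
SELECT a.title, b.name AS author
FROM books a
INNER JOIN authors b ON a.author_id = b.id

Result:
title            | author
-----------------+-------
Distant Shores   | Scott 
Silent Waters    | Jones 
The Red Mountain | Jones 
Quiet Streets    | Taylor


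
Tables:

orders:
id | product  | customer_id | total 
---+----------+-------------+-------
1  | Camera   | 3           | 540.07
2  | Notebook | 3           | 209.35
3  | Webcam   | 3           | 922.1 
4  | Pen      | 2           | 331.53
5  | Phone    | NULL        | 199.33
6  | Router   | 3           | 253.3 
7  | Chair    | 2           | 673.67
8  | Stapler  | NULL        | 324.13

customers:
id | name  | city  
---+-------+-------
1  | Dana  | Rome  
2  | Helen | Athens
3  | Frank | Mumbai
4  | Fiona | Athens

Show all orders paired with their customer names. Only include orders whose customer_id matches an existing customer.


INNER JOIN keeps only orders rows whose customer_id matches an id in customers. Walk through each order:
  - order 1 (Camera): customer_id=3 -> matches Frank
  - order 2 (Notebook): customer_id=3 -> matches Frank
  - order 3 (Webcam): customer_id=3 -> matches Frank
  - order 4 (Pen): customer_id=2 -> matches Helen
  - order 5 (Phone): customer_id=NULL, no match -> dropped
  - order 6 (Router): customer_id=3 -> matches Frank
  - order 7 (Chair): customer_id=2 -> matches Helen
  - order 8 (Stapler): customer_id=NULL, no match -> dropped
So 2 of 8 rows are dropped.

SQL:
SELECT a.product, b.name AS customer
FROM orders a
INNER JOIN customers b ON a.customer_id = b.id

Result:
product  | customer
---------+---------
Camera   | Frank   
Notebook | Frank   
Webcam   | Frank   
Pen      | Helen   
Router   | Frank   
Chair    | Helen   


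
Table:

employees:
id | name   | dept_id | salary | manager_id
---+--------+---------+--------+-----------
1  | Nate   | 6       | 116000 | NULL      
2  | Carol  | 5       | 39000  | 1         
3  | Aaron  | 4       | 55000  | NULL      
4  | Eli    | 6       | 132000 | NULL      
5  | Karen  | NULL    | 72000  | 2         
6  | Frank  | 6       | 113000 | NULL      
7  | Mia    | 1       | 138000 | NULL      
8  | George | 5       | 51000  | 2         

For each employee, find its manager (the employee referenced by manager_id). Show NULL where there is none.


This is a self-join: employees is joined to a second copy of itself, matching each row's manager_id to another row's id. Use LEFT JOIN so rows with manager_id=NULL are kept.
  - employee 1 (Nate): manager_id=NULL -> NULL
  - employee 2 (Carol): manager_id=1 -> Nate
  - employee 3 (Aaron): manager_id=NULL -> NULL
  - employee 4 (Eli): manager_id=NULL -> NULL
  - employee 5 (Karen): manager_id=2 -> Carol
  - employee 6 (Frank): manager_id=NULL -> NULL
  - employee 7 (Mia): manager_id=NULL -> NULL
  - employee 8 (George): manager_id=2 -> Carol

SQL:
SELECT a.name AS item, b.name AS manager
FROM employees a
LEFT JOIN employees b ON a.manager_id = b.id

Result:
item   | manager
-------+--------
Nate   | NULL   
Carol  | Nate   
Aaron  | NULL   
Eli    | NULL   
Karen  | Carol  
Frank  | NULL   
Mia    | NULL   
George | Carol  


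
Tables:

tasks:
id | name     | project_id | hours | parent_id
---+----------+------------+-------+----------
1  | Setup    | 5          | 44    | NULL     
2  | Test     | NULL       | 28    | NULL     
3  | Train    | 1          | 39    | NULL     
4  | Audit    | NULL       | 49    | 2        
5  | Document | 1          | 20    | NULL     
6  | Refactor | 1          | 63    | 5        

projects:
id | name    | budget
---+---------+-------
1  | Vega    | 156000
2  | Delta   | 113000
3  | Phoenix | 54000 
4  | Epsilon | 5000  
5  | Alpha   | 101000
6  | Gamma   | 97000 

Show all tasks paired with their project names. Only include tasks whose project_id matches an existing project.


INNER JOIN keeps only tasks rows whose project_id matches an id in projects. Walk through each task:
  - task 1 (Setup): project_id=5 -> matches Alpha
  - task 2 (Test): project_id=NULL, no match -> dropped
  - task 3 (Train): project_id=1 -> matches Vega
  - task 4 (Audit): project_id=NULL, no match -> dropped
  - task 5 (Document): project_id=1 -> matches Vega
  - task 6 (Refactor): project_id=1 -> matches Vega
So 2 of 6 rows are dropped.

SQL:
SELECT a.name, b.name AS project
FROM tasks a
INNER JOIN projects b ON a.project_id = b.id

Result:
name     | project
---------+--------
Setup    | Alpha  
Train    | Vega   
Document | Vega   
Refactor | Vega   


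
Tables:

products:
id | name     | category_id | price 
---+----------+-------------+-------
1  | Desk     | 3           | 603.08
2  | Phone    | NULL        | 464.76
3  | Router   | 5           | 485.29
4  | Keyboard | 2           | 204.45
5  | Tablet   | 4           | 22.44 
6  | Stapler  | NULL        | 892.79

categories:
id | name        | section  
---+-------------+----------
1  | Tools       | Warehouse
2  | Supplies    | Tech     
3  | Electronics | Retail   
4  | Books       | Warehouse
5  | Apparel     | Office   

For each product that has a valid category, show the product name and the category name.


INNER JOIN keeps only products rows whose category_id matches an id in categories. Walk through each product:
  - product 1 (Desk): category_id=3 -> matches Electronics
  - product 2 (Phone): category_id=NULL, no match -> dropped
  - product 3 (Router): category_id=5 -> matches Apparel
  - product 4 (Keyboard): category_id=2 -> matches Supplies
  - product 5 (Tablet): category_id=4 -> matches Books
  - product 6 (Stapler): category_id=NULL, no match -> dropped
So 2 of 6 rows are dropped.

SQL:
SELECT a.name, b.name AS category
FROM products a
INNER JOIN categories b ON a.category_id = b.id

Result:
name     | category   
---------+------------
Desk     | Electronics
Router   | Apparel    
Keyboard | Supplies   
Tablet   | Books      


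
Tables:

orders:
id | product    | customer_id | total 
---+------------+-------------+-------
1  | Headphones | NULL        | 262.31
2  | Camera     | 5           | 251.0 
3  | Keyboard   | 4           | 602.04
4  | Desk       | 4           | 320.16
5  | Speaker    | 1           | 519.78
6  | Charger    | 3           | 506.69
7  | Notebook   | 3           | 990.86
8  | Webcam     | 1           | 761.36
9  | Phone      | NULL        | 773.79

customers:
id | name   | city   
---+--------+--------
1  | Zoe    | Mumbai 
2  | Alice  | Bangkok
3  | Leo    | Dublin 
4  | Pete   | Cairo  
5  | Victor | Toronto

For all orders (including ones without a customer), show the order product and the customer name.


LEFT JOIN keeps every row from orders (the left table); where customer_id has no match in customers, the customer columns become NULL. Walk through each order:
  - order 1 (Headphones): customer_id=NULL, no match -> kept with NULL
  - order 2 (Camera): customer_id=5 -> matches Victor
  - order 3 (Keyboard): customer_id=4 -> matches Pete
  - order 4 (Desk): customer_id=4 -> matches Pete
  - order 5 (Speaker): customer_id=1 -> matches Zoe
  - order 6 (Charger): customer_id=3 -> matches Leo
  - order 7 (Notebook): customer_id=3 -> matches Leo
  - order 8 (Webcam): customer_id=1 -> matches Zoe
  - order 9 (Phone): customer_id=NULL, no match -> kept with NULL
All 9 rows appear; 2 have NULL customer.

SQL:
SELECT a.product, b.name AS customer
FROM orders a
LEFT JOIN customers b ON a.customer_id = b.id

Result:
product    | customer
-----------+---------
Headphones | NULL    
Camera     | Victor  
Keyboard   | Pete    
Desk       | Pete    
Speaker    | Zoe     
Charger    | Leo     
Notebook   | Leo     
Webcam     | Zoe     
Phone      | NULL    
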